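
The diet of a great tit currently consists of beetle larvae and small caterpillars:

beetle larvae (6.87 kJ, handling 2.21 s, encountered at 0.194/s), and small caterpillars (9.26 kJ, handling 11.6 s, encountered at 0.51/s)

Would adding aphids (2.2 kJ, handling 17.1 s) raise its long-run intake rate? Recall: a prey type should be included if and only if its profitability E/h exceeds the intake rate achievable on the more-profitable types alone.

No

Current rate: (0.194×6.87 + 0.51×9.26)/(1 + 0.194×2.21 + 0.51×11.6) = 0.8245 kJ/s.
aphids: E/h = 2.2/17.1 = 0.1287 kJ/s.
Since 0.1287 < R, time spent handling aphids is better spent searching.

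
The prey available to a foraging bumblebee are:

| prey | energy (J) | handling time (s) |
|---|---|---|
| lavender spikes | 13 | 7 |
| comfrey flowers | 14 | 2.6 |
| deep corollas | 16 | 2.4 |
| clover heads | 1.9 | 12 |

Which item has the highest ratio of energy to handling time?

deep corollas

Profitability E/h (J/s): lavender spikes = 13/7 = 1.86, comfrey flowers = 14/2.6 = 5.38, deep corollas = 16/2.4 = 6.67, clover heads = 1.9/12 = 0.158.
Ranked: deep corollas > comfrey flowers > lavender spikes > clover heads.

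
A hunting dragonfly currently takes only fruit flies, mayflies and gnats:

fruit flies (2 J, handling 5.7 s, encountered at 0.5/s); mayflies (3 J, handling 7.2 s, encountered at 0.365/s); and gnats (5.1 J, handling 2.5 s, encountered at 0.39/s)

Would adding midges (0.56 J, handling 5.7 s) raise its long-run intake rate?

Current rate: (0.5×2 + 0.365×3 + 0.39×5.1)/(1 + 0.5×5.7 + 0.365×7.2 + 0.39×2.5) = 0.548 J/s.
Profitability of midges: 0.56/5.7 = 0.09825 J/s.
Since 0.09825 < R, time spent handling midges is better spent searching.

No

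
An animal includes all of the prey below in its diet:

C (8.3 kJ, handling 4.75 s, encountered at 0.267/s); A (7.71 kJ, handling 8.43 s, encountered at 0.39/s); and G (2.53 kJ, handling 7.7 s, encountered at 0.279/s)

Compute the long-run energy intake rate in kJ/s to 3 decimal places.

0.770 kJ/s

Energy encountered per unit search time: 0.267×8.3 + 0.39×7.71 + 0.279×2.53 = 5.929 kJ/s.
Handling time per unit search time: 0.267×4.75 + 0.39×8.43 + 0.279×7.7 = 6.704.
Rate = 5.929/(1 + 6.704) = 0.7696 kJ/s.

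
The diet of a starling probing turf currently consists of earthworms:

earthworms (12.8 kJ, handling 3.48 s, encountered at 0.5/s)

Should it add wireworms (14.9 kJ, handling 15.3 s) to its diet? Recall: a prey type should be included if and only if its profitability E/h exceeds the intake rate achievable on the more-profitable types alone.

No

Current rate: (0.5×12.8)/(1 + 0.5×3.48) = 2.336 kJ/s.
Profitability of wireworms: 14.9/15.3 = 0.9739 kJ/s.
0.9739 < 2.336, so adding wireworms would lower the average — exclude it.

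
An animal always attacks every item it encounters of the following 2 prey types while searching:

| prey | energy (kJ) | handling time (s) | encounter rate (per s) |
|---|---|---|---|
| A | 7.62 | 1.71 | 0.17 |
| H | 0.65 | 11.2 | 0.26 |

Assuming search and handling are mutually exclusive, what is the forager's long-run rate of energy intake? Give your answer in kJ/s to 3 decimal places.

0.348 kJ/s

R = (0.17×7.62 + 0.26×0.65) / (1 + 0.17×1.71 + 0.26×11.2) = 1.464/4.203 = 0.3484 kJ/s.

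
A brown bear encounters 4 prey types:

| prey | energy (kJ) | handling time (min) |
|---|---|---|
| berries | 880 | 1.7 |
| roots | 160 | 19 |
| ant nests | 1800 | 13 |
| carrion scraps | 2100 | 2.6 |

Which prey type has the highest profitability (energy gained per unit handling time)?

carrion scraps

Profitability E/h (kJ/min): berries = 880/1.7 = 518, roots = 160/19 = 8.42, ant nests = 1800/13 = 138, carrion scraps = 2100/2.6 = 808.
Ranked: carrion scraps > berries > ant nests > roots.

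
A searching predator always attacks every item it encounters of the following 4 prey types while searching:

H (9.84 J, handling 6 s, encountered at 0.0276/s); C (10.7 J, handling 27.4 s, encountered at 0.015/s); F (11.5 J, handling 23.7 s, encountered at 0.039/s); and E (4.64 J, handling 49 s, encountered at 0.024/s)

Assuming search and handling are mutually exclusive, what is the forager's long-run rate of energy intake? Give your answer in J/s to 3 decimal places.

0.270 J/s

Energy encountered per unit search time: 0.0276×9.84 + 0.015×10.7 + 0.039×11.5 + 0.024×4.64 = 0.9919 J/s.
Handling time per unit search time: 0.0276×6 + 0.015×27.4 + 0.039×23.7 + 0.024×49 = 2.677.
Rate = 0.9919/(1 + 2.677) = 0.2698 J/s.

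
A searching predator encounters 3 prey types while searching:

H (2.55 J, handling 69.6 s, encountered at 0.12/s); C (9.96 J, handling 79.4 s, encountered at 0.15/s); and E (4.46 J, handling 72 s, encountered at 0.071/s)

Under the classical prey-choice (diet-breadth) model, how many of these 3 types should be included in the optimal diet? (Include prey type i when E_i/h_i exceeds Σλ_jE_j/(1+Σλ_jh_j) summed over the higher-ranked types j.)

Rank by E/h (J/s): C 0.125, E 0.0619, H 0.0366. Include each in turn until the next type's E/h falls below the running intake rate.
Rate on top 1: 0.1157. E: 0.0619 < 0.1157 → exclude; stop.
Optimal diet: C — 1 of 3 types.

1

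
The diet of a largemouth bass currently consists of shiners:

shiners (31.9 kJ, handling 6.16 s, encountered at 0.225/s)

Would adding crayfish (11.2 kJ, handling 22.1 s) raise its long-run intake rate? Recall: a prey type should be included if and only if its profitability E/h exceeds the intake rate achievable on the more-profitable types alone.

No

Current rate: (0.225×31.9)/(1 + 0.225×6.16) = 3.008 kJ/s.
Profitability of crayfish: 11.2/22.1 = 0.5068 kJ/s.
Since 0.5068 < R, time spent handling crayfish is better spent searching.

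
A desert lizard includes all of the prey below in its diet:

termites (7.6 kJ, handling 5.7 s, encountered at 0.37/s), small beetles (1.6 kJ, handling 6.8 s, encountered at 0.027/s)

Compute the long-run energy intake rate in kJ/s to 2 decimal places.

0.87 kJ/s

Energy encountered per unit search time: 0.37×7.6 + 0.027×1.6 = 2.855 kJ/s.
Handling time per unit search time: 0.37×5.7 + 0.027×6.8 = 2.293.
Rate = 2.855/(1 + 2.293) = 0.8672 kJ/s.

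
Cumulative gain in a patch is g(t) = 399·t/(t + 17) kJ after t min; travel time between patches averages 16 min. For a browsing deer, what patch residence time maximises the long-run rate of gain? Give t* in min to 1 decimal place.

Maximise g(t)/(T+t): set derivative to zero → g'(t)(T+t) = g(t).
g'(t) = 399·17/(t + 17)². Setting 399·17/(t+17)² = 399t/[(t+17)(16+t)] gives 17(16+t) = t(t+17), so t² = 17×16 = 272.
t* = √272 = 16.49 min.

16.5 min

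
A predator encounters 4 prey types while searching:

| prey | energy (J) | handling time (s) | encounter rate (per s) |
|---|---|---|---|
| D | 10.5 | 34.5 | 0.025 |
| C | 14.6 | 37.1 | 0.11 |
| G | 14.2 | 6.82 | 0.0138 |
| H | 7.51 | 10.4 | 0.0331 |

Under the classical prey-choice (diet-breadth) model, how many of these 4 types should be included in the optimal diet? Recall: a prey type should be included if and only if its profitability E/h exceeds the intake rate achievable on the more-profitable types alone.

Rank by E/h (J/s): G 2.08, H 0.722, C 0.394, D 0.304. Include each in turn until the next type's E/h falls below the running intake rate.
Rate on top 1: 0.1791. H: 0.722 > 0.1791 → include.
Rate on top 2: 0.3091. C: 0.394 > 0.3091 → include.
Rate on top 3: 0.3715. D: 0.304 < 0.3715 → exclude; stop.
Optimal diet: G, H, C — 3 of 4 types.

3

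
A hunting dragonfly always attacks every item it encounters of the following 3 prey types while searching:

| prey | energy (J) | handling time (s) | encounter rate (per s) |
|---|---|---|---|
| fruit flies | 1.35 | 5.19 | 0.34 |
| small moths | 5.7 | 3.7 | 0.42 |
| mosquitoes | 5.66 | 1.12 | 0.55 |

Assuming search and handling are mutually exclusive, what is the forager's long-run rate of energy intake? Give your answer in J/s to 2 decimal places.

1.21 J/s

Energy encountered per unit search time: 0.34×1.35 + 0.42×5.7 + 0.55×5.66 = 5.966 J/s.
Handling time per unit search time: 0.34×5.19 + 0.42×3.7 + 0.55×1.12 = 3.935.
Rate = 5.966/(1 + 3.935) = 1.209 J/s.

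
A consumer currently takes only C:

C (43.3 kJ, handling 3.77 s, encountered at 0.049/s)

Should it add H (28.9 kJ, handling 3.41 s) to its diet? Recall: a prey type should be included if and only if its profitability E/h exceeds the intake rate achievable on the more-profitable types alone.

Yes

On C alone, R = ΣλE/(1+Σλh) = 2.122/1.185 = 1.791 kJ/s.
Profitability of H: 28.9/3.41 = 8.475 kJ/s.
Since 8.475 > R, including H increases the long-run rate.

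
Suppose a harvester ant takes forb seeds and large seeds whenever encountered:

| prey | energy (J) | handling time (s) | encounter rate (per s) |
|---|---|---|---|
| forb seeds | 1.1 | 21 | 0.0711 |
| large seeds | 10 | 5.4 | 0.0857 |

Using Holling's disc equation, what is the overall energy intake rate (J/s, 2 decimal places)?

R = Σλ_iE_i / (1 + Σλ_ih_i)
Numerator: 0.0711×1.1 + 0.0857×10 = 0.9352
Denominator: 1 + 0.0711×21 + 0.0857×5.4 = 2.956
R = 0.9352/2.956 = 0.3164 J/s

0.32 J/s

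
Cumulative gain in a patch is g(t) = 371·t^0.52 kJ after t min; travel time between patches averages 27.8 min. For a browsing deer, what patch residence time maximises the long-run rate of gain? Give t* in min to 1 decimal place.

30.1 min

By the marginal value theorem, leave when the instantaneous gain rate g'(t) equals the habitat-wide average g(t)/(T + t).
g'(t) = 0.52·371·t^-0.48. Setting 0.52·371·t^-0.48 = 371·t^0.52/(27.8+t) gives 0.52(27.8+t) = t, so 0.48·t = 0.52×27.8.
t* = 0.52×27.8/0.48 = 30.12 min.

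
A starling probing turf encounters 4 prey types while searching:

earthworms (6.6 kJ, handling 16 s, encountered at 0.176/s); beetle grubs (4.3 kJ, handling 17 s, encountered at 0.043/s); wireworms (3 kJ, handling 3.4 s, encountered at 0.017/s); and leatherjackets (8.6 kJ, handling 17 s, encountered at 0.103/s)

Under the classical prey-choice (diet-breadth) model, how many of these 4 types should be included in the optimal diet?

Rank by E/h (kJ/s): wireworms 0.882, leatherjackets 0.506, earthworms 0.412, beetle grubs 0.253. Include each in turn until the next type's E/h falls below the running intake rate.
Rate on top 1: 0.04821. leatherjackets: 0.506 > 0.04821 → include.
Rate on top 2: 0.3335. earthworms: 0.412 > 0.3335 → include.
Rate on top 3: 0.3731. beetle grubs: 0.253 < 0.3731 → exclude; stop.
Optimal diet: wireworms, leatherjackets, earthworms — 3 of 4 types.

3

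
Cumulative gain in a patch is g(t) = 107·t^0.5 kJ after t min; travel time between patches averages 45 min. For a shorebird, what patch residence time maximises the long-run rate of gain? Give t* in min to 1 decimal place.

Maximise g(t)/(T+t): set derivative to zero → g'(t)(T+t) = g(t).
g'(t) = 0.5·107·t^-0.5. Setting 0.5·107·t^-0.5 = 107·t^0.5/(45+t) gives 0.5(45+t) = t, so 0.50·t = 0.5×45.
t* = 0.5×45/0.50 = 45 min.

45.0 min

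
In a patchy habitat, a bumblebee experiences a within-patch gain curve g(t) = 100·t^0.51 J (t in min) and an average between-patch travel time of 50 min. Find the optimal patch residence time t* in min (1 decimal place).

52.0 min

Optimal t* satisfies g'(t*) = g(t*)/(T + t*).
g'(t) = 0.51·100·t^-0.49. Setting 0.51·100·t^-0.49 = 100·t^0.51/(50+t) gives 0.51(50+t) = t, so 0.49·t = 0.51×50.
t* = 0.51×50/0.49 = 52.04 min.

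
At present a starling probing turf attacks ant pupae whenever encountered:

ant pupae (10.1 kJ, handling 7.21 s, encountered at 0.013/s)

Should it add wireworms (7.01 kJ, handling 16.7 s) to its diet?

Yes

Intake rate on the current diet: R = (0.013×10.1) / (1 + 0.013×7.21) = 0.1313/1.094 = 0.12 kJ/s.
wireworms: E/h = 7.01/16.7 = 0.4198 kJ/s.
0.4198 > 0.12, so adding wireworms raises the average — include it.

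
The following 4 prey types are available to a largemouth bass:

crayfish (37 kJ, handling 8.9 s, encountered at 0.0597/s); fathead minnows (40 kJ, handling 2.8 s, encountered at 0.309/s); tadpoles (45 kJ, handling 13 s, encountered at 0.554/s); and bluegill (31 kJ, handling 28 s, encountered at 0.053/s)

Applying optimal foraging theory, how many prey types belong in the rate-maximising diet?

1

Rank by E/h (kJ/s): fathead minnows 14.3, crayfish 4.16, tadpoles 3.46, bluegill 1.11. Include each in turn until the next type's E/h falls below the running intake rate.
Rate on top 1: 6.627. crayfish: 4.16 < 6.627 → exclude; stop.
Optimal diet: fathead minnows — 1 of 4 types.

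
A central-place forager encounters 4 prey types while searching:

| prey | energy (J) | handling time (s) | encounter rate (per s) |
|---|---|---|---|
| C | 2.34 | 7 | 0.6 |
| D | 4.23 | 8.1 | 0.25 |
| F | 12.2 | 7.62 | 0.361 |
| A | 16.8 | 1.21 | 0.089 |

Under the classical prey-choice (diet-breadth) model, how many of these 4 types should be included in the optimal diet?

2

Profitabilities (E/h, J/s): A 13.9, F 1.6, D 0.522, C 0.334. Add prey in this order while the next type's profitability exceeds the intake rate on those already taken.
Rate on top 1: 1.35. F: 1.6 > 1.35 → include.
Rate on top 2: 1.529. D: 0.522 < 1.529 → exclude; stop.
Optimal diet: A, F — 2 of 4 types.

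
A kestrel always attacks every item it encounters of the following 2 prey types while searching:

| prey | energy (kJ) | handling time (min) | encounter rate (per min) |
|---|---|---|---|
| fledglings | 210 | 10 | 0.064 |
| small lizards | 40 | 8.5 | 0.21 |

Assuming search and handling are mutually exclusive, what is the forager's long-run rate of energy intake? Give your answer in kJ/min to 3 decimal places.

6.377 kJ/min

Energy encountered per unit search time: 0.064×210 + 0.21×40 = 21.84 kJ/min.
Handling time per unit search time: 0.064×10 + 0.21×8.5 = 2.425.
Rate = 21.84/(1 + 2.425) = 6.377 kJ/min.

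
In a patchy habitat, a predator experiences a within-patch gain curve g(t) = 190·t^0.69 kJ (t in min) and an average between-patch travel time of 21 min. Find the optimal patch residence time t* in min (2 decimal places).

46.74 min

Maximise g(t)/(T+t): set derivative to zero → g'(t)(T+t) = g(t).
g'(t) = 0.69·190·t^-0.31. Setting 0.69·190·t^-0.31 = 190·t^0.69/(21+t) gives 0.69(21+t) = t, so 0.31·t = 0.69×21.
t* = 0.69×21/0.31 = 46.74 min.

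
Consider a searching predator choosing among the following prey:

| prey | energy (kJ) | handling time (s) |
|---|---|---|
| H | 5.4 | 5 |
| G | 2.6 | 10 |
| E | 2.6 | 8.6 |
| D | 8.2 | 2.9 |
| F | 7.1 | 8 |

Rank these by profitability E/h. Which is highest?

Profitability E/h (kJ/s): H = 5.4/5 = 1.08, G = 2.6/10 = 0.26, E = 2.6/8.6 = 0.302, D = 8.2/2.9 = 2.83, F = 7.1/8 = 0.887.
Ranked: D > H > F > E > G.

D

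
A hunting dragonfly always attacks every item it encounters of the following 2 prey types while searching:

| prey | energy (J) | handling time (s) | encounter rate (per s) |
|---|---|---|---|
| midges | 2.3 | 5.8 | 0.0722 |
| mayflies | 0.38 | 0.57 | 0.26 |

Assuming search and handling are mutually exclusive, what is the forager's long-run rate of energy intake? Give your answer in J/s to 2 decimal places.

0.17 J/s

R = (0.0722×2.3 + 0.26×0.38) / (1 + 0.0722×5.8 + 0.26×0.57) = 0.2649/1.567 = 0.169 J/s.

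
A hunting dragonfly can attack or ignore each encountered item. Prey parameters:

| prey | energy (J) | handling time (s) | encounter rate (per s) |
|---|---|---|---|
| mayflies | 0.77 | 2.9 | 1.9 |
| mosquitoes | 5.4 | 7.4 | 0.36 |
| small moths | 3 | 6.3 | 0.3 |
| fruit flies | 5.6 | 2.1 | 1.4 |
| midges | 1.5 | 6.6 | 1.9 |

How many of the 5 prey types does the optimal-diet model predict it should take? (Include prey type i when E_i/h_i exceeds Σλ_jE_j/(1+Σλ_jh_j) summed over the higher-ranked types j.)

1

E/h in descending order: fruit flies 2.67, mosquitoes 0.73, small moths 0.476, mayflies 0.266, midges 0.227 J/s. The optimal diet is the largest prefix of this list for which every included type satisfies E_i/h_i > R on the types above it.
Rate on top 1: 1.99. mosquitoes: 0.73 < 1.99 → exclude; stop.
Optimal diet: fruit flies — 1 of 5 types.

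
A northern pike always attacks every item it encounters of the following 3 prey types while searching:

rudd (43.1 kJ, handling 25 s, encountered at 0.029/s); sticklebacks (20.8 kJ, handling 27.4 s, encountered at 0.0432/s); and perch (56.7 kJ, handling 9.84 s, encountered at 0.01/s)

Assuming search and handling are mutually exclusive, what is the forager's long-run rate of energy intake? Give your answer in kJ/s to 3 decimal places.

0.903 kJ/s

Energy encountered per unit search time: 0.029×43.1 + 0.0432×20.8 + 0.01×56.7 = 2.715 kJ/s.
Handling time per unit search time: 0.029×25 + 0.0432×27.4 + 0.01×9.84 = 2.007.
Rate = 2.715/(1 + 2.007) = 0.903 kJ/s.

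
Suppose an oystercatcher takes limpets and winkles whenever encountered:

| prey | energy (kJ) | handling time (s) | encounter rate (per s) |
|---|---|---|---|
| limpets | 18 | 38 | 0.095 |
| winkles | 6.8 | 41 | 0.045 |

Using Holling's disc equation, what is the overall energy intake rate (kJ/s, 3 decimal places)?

Energy encountered per unit search time: 0.095×18 + 0.045×6.8 = 2.016 kJ/s.
Handling time per unit search time: 0.095×38 + 0.045×41 = 5.455.
Rate = 2.016/(1 + 5.455) = 0.3123 kJ/s.

0.312 kJ/s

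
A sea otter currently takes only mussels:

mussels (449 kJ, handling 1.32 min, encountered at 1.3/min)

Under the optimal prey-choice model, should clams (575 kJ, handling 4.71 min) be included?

Current rate: (1.3×449)/(1 + 1.3×1.32) = 214.9 kJ/min.
Profitability of clams: 575/4.71 = 122.1 kJ/min.
Since 122.1 < R, time spent handling clams is better spent searching.

No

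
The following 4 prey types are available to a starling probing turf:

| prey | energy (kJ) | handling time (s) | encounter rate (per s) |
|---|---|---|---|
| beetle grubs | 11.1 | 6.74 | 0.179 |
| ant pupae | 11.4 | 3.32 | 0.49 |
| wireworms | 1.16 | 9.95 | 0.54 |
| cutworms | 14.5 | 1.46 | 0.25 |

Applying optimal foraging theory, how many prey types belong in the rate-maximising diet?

2

Profitabilities (E/h, kJ/s): cutworms 9.93, ant pupae 3.43, beetle grubs 1.65, wireworms 0.117. Add prey in this order while the next type's profitability exceeds the intake rate on those already taken.
Rate on top 1: 2.656. ant pupae: 3.43 > 2.656 → include.
Rate on top 2: 3.079. beetle grubs: 1.65 < 3.079 → exclude; stop.
Optimal diet: cutworms, ant pupae — 2 of 4 types.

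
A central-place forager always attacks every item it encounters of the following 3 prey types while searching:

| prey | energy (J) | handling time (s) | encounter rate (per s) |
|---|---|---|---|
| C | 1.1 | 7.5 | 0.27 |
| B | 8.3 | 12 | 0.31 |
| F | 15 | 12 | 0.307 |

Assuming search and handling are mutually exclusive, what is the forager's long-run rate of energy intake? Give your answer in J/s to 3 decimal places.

0.717 J/s

R = (0.27×1.1 + 0.31×8.3 + 0.307×15) / (1 + 0.27×7.5 + 0.31×12 + 0.307×12) = 7.475/10.43 = 0.7168 J/s.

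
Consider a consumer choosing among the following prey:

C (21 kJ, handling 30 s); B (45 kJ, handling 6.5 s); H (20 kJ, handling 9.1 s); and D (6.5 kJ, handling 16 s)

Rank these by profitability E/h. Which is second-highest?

In descending order of E/h:
B: 45/6.5 = 6.92 kJ/s
H: 20/9.1 = 2.2 kJ/s
C: 21/30 = 0.7 kJ/s
D: 6.5/16 = 0.406 kJ/s

H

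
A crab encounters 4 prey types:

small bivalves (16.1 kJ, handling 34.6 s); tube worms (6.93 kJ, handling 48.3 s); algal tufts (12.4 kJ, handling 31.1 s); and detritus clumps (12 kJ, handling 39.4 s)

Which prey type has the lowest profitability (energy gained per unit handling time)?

tube worms

In descending order of E/h:
small bivalves: 16.1/34.6 = 0.465 kJ/s
algal tufts: 12.4/31.1 = 0.399 kJ/s
detritus clumps: 12/39.4 = 0.305 kJ/s
tube worms: 6.93/48.3 = 0.143 kJ/s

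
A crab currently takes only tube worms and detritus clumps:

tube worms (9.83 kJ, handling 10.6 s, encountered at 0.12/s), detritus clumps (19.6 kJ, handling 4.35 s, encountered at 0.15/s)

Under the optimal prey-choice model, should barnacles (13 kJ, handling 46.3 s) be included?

No

Current rate: (0.12×9.83 + 0.15×19.6)/(1 + 0.12×10.6 + 0.15×4.35) = 1.409 kJ/s.
Profitability of barnacles: 13/46.3 = 0.2808 kJ/s.
Since 0.2808 < R, time spent handling barnacles is better spent searching.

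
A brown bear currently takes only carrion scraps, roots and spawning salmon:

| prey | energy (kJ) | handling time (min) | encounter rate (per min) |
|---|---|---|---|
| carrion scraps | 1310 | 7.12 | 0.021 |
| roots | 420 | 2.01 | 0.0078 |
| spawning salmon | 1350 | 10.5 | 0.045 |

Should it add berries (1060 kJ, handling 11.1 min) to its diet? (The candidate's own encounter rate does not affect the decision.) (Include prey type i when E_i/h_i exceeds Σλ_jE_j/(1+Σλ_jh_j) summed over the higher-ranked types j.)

Current rate: (0.021×1310 + 0.0078×420 + 0.045×1350)/(1 + 0.021×7.12 + 0.0078×2.01 + 0.045×10.5) = 55.89 kJ/min.
berries: E/h = 1060/11.1 = 95.5 kJ/min.
95.5 > 55.89, so adding berries raises the average — include it.

Yes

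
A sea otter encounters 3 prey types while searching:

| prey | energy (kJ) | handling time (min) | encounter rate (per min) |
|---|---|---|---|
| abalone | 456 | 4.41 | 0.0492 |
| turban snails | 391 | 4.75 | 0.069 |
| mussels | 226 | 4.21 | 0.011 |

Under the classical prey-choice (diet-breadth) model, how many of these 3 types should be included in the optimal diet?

3

Rank by E/h (kJ/min): abalone 103, turban snails 82.3, mussels 53.7. Include each in turn until the next type's E/h falls below the running intake rate.
Rate on top 1: 18.44. turban snails: 82.3 > 18.44 → include.
Rate on top 2: 31.99. mussels: 53.7 > 31.99 → include.
Optimal diet: abalone, turban snails, mussels — 3 of 3 types.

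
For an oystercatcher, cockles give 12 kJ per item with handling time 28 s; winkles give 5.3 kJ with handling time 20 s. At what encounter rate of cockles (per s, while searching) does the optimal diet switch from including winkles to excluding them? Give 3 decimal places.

0.058 per s

At the threshold, the rate on cockles alone equals the profitability of winkles: λ·12/(1 + λ·28) = 5.3/20 = 0.265.
Rearranging, λ(12 − 0.265×28) = 0.265, so λ = 0.265/4.58 = 0.05786 per s.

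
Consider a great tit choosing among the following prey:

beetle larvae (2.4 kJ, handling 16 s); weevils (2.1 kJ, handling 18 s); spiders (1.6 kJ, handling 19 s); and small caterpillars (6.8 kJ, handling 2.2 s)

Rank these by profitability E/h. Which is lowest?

spiders

Profitability E/h (kJ/s): beetle larvae = 2.4/16 = 0.15, weevils = 2.1/18 = 0.117, spiders = 1.6/19 = 0.0842, small caterpillars = 6.8/2.2 = 3.09.
Ranked: small caterpillars > beetle larvae > weevils > spiders.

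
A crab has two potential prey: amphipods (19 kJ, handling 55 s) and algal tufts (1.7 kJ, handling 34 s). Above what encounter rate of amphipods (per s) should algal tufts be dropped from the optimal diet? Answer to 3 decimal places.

The zero-one rule: include algal tufts iff E₂/h₂ > λE₁/(1+λh₁). Equality gives the switch point.
λE₁h₂ = E₂ + λE₂h₁ ⇒ λ = E₂/(E₁h₂ − E₂h₁) = 1.7/(646 − 93.5) = 0.003077 per s.

0.003 per s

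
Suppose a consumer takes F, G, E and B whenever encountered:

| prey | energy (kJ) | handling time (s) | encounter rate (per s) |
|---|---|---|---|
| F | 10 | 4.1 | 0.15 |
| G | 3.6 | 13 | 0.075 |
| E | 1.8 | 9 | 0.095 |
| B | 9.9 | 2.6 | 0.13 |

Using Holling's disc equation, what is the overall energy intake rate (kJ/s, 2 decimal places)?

0.85 kJ/s

R = (0.15×10 + 0.075×3.6 + 0.095×1.8 + 0.13×9.9) / (1 + 0.15×4.1 + 0.075×13 + 0.095×9 + 0.13×2.6) = 3.228/3.783 = 0.8533 kJ/s.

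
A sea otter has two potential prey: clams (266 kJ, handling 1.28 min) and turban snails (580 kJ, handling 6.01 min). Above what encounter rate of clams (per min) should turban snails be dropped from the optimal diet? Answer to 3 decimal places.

At the threshold, the rate on clams alone equals the profitability of turban snails: λ·266/(1 + λ·1.28) = 580/6.01 = 96.51.
Rearranging, λ(266 − 96.51×1.28) = 96.51, so λ = 96.51/142.5 = 0.6774 per min.

0.677 per min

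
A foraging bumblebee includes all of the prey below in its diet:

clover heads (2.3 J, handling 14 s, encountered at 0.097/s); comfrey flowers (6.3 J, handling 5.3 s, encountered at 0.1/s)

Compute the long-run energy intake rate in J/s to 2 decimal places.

Energy encountered per unit search time: 0.097×2.3 + 0.1×6.3 = 0.8531 J/s.
Handling time per unit search time: 0.097×14 + 0.1×5.3 = 1.888.
Rate = 0.8531/(1 + 1.888) = 0.2954 J/s.

0.30 J/s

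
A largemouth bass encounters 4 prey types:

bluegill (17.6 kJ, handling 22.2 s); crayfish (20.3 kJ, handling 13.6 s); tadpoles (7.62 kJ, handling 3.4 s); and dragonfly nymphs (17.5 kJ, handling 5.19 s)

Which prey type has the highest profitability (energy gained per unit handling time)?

dragonfly nymphs

Profitability E/h (kJ/s): bluegill = 17.6/22.2 = 0.793, crayfish = 20.3/13.6 = 1.49, tadpoles = 7.62/3.4 = 2.24, dragonfly nymphs = 17.5/5.19 = 3.37.
Ranked: dragonfly nymphs > tadpoles > crayfish > bluegill.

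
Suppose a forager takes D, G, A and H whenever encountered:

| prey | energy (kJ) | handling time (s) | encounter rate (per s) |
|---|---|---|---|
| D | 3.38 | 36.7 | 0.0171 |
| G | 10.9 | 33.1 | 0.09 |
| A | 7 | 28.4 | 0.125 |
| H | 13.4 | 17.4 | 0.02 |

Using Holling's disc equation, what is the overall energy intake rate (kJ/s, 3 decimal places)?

R = (0.0171×3.38 + 0.09×10.9 + 0.125×7 + 0.02×13.4) / (1 + 0.0171×36.7 + 0.09×33.1 + 0.125×28.4 + 0.02×17.4) = 2.182/8.505 = 0.2565 kJ/s.

0.257 kJ/s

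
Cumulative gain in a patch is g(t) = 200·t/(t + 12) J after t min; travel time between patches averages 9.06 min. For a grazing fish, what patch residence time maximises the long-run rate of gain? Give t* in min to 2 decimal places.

10.43 min

Maximise g(t)/(T+t): set derivative to zero → g'(t)(T+t) = g(t).
g'(t) = 200·12/(t + 12)². Setting 200·12/(t+12)² = 200t/[(t+12)(9.06+t)] gives 12(9.06+t) = t(t+12), so t² = 12×9.06 = 108.7.
t* = √108.7 = 10.43 min.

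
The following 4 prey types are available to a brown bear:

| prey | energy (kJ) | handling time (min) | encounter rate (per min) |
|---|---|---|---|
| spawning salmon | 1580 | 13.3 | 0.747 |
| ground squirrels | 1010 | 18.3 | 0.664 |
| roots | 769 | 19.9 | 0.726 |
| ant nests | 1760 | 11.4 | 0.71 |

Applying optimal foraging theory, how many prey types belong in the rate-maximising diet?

E/h in descending order: ant nests 154, spawning salmon 119, ground squirrels 55.2, roots 38.6 kJ/min. The optimal diet is the largest prefix of this list for which every included type satisfies E_i/h_i > R on the types above it.
Rate on top 1: 137.4. spawning salmon: 119 < 137.4 → exclude; stop.
Optimal diet: ant nests — 1 of 4 types.

1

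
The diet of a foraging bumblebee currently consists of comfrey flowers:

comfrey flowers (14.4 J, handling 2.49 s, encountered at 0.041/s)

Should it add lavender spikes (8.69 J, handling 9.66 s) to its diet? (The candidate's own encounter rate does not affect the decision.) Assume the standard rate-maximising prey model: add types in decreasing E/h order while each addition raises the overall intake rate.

Current rate: (0.041×14.4)/(1 + 0.041×2.49) = 0.5357 J/s.
lavender spikes: E/h = 8.69/9.66 = 0.8996 J/s.
0.8996 > 0.5357, so adding lavender spikes raises the average — include it.

Yes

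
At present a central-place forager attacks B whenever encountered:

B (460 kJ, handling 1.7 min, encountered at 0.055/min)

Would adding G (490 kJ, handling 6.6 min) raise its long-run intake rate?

Yes

On B alone, R = ΣλE/(1+Σλh) = 25.3/1.093 = 23.14 kJ/min.
Profitability of G: 490/6.6 = 74.24 kJ/min.
74.24 > 23.14, so adding G raises the average — include it.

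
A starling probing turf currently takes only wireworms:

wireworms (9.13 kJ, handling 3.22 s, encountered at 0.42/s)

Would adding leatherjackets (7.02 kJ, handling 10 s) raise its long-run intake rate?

No

On wireworms alone, R = ΣλE/(1+Σλh) = 3.835/2.352 = 1.63 kJ/s.
leatherjackets: E/h = 7.02/10 = 0.702 kJ/s.
0.702 < 1.63, so adding leatherjackets would lower the average — exclude it.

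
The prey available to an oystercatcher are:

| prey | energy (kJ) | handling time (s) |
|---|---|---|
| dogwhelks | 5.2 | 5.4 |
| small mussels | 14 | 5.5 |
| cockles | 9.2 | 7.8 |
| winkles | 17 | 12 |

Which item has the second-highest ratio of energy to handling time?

In descending order of E/h:
small mussels: 14/5.5 = 2.55 kJ/s
winkles: 17/12 = 1.42 kJ/s
cockles: 9.2/7.8 = 1.18 kJ/s
dogwhelks: 5.2/5.4 = 0.963 kJ/s

winkles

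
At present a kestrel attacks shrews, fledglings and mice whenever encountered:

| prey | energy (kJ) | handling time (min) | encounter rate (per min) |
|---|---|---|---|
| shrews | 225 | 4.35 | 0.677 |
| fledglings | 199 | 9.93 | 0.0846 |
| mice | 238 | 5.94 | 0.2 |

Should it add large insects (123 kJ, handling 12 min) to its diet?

No

Intake rate on the current diet: R = (0.677×225 + 0.0846×199 + 0.2×238) / (1 + 0.677×4.35 + 0.0846×9.93 + 0.2×5.94) = 216.8/5.973 = 36.29 kJ/min.
large insects: E/h = 123/12 = 10.25 kJ/min.
Since 10.25 < R, time spent handling large insects is better spent searching.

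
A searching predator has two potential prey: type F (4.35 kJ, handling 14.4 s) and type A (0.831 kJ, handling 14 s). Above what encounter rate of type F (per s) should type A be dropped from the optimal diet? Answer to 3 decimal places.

The zero-one rule: include type A iff E₂/h₂ > λE₁/(1+λh₁). Equality gives the switch point.
λE₁h₂ = E₂ + λE₂h₁ ⇒ λ = E₂/(E₁h₂ − E₂h₁) = 0.831/(60.9 − 11.97) = 0.01698 per s.

0.017 per s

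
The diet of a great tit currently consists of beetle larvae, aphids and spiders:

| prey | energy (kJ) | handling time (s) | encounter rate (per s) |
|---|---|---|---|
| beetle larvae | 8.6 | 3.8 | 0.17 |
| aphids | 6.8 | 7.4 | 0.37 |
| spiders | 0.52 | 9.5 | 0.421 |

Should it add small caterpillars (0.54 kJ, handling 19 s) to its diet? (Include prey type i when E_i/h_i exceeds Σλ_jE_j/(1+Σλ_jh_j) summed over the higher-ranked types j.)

No

On beetle larvae, aphids and spiders alone, R = ΣλE/(1+Σλh) = 4.197/8.383 = 0.5006 kJ/s.
small caterpillars: E/h = 0.54/19 = 0.02842 kJ/s.
Since 0.02842 < R, time spent handling small caterpillars is better spent searching.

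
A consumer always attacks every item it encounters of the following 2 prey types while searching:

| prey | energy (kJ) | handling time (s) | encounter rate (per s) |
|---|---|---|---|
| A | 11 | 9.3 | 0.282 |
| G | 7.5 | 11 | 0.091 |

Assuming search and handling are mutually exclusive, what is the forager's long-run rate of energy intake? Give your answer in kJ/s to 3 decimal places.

R = (0.282×11 + 0.091×7.5) / (1 + 0.282×9.3 + 0.091×11) = 3.784/4.624 = 0.8185 kJ/s.

0.819 kJ/s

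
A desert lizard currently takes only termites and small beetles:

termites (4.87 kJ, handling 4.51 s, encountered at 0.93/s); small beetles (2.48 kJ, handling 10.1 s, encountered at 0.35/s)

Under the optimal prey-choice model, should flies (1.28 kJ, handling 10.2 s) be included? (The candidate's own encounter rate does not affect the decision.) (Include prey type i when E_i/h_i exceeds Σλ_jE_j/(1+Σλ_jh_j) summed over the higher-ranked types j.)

No

On termites and small beetles alone, R = ΣλE/(1+Σλh) = 5.397/8.729 = 0.6183 kJ/s.
Profitability of flies: 1.28/10.2 = 0.1255 kJ/s.
0.1255 < 0.6183, so adding flies would lower the average — exclude it.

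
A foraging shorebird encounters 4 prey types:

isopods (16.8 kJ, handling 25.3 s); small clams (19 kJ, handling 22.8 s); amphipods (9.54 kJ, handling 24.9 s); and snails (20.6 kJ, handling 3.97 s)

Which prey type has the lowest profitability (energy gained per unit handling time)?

In descending order of E/h:
snails: 20.6/3.97 = 5.19 kJ/s
small clams: 19/22.8 = 0.833 kJ/s
isopods: 16.8/25.3 = 0.664 kJ/s
amphipods: 9.54/24.9 = 0.383 kJ/s

amphipods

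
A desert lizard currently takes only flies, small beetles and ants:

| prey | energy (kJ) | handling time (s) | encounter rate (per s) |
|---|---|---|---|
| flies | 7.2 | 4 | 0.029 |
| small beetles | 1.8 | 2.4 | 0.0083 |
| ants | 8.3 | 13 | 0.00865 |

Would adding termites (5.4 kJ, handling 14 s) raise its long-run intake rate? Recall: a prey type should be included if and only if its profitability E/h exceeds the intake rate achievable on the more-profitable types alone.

Yes

Current rate: (0.029×7.2 + 0.0083×1.8 + 0.00865×8.3)/(1 + 0.029×4 + 0.0083×2.4 + 0.00865×13) = 0.2367 kJ/s.
termites: E/h = 5.4/14 = 0.3857 kJ/s.
Since 0.3857 > R, including termites increases the long-run rate.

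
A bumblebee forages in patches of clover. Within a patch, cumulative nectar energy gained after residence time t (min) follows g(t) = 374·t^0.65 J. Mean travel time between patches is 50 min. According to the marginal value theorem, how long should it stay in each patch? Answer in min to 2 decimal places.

92.86 min

By the marginal value theorem, leave when the instantaneous gain rate g'(t) equals the habitat-wide average g(t)/(T + t).
g'(t) = 0.65·374·t^-0.35. Setting 0.65·374·t^-0.35 = 374·t^0.65/(50+t) gives 0.65(50+t) = t, so 0.35·t = 0.65×50.
t* = 0.65×50/0.35 = 92.86 min.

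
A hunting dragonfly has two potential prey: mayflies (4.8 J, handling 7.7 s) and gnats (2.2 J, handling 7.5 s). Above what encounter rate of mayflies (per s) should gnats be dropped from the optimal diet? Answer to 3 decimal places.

The zero-one rule: include gnats iff E₂/h₂ > λE₁/(1+λh₁). Equality gives the switch point.
λE₁h₂ = E₂ + λE₂h₁ ⇒ λ = E₂/(E₁h₂ − E₂h₁) = 2.2/(36 − 16.94) = 0.1154 per s.

0.115 per s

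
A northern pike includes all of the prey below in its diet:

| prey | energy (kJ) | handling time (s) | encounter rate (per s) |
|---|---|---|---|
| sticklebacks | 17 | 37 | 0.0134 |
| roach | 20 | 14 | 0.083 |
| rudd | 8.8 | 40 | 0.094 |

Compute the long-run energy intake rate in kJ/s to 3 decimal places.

Energy encountered per unit search time: 0.0134×17 + 0.083×20 + 0.094×8.8 = 2.715 kJ/s.
Handling time per unit search time: 0.0134×37 + 0.083×14 + 0.094×40 = 5.418.
Rate = 2.715/(1 + 5.418) = 0.423 kJ/s.

0.423 kJ/s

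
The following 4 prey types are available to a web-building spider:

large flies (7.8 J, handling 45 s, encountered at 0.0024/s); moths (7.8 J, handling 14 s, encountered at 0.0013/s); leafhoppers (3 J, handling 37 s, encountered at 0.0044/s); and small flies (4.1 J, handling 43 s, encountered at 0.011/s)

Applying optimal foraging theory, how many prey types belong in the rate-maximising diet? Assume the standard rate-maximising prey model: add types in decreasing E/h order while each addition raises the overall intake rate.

Profitabilities (E/h, J/s): moths 0.557, large flies 0.173, small flies 0.0953, leafhoppers 0.0811. Add prey in this order while the next type's profitability exceeds the intake rate on those already taken.
Rate on top 1: 0.009959. large flies: 0.173 > 0.009959 → include.
Rate on top 2: 0.02563. small flies: 0.0953 > 0.02563 → include.
Rate on top 3: 0.04625. leafhoppers: 0.0811 > 0.04625 → include.
Optimal diet: moths, large flies, small flies, leafhoppers — 4 of 4 types.

4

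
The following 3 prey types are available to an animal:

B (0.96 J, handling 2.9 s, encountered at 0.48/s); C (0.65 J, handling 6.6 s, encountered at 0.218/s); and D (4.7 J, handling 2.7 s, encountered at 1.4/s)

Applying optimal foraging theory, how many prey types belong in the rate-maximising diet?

1

Rank by E/h (J/s): D 1.74, B 0.331, C 0.0985. Include each in turn until the next type's E/h falls below the running intake rate.
Rate on top 1: 1.377. B: 0.331 < 1.377 → exclude; stop.
Optimal diet: D — 1 of 3 types.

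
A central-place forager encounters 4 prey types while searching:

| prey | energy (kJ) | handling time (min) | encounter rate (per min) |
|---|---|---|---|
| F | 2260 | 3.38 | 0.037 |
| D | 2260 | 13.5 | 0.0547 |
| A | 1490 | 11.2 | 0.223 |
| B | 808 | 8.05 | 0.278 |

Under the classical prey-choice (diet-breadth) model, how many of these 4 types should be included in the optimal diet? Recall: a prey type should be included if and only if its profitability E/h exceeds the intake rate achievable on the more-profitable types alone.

Profitabilities (E/h, kJ/min): F 669, D 167, A 133, B 100. Add prey in this order while the next type's profitability exceeds the intake rate on those already taken.
Rate on top 1: 74.32. D: 167 > 74.32 → include.
Rate on top 2: 111.2. A: 133 > 111.2 → include.
Rate on top 3: 123.7. B: 100 < 123.7 → exclude; stop.
Optimal diet: F, D, A — 3 of 4 types.

3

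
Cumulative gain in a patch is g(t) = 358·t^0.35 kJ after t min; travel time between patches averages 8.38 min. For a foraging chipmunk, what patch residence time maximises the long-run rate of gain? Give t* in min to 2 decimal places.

4.51 min

Maximise g(t)/(T+t): set derivative to zero → g'(t)(T+t) = g(t).
g'(t) = 0.35·358·t^-0.65. Setting 0.35·358·t^-0.65 = 358·t^0.35/(8.38+t) gives 0.35(8.38+t) = t, so 0.65·t = 0.35×8.38.
t* = 0.35×8.38/0.65 = 4.512 min.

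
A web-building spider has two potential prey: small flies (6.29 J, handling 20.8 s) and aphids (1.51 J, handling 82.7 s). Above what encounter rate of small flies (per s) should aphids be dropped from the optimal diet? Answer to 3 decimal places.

At the threshold, the rate on small flies alone equals the profitability of aphids: λ·6.29/(1 + λ·20.8) = 1.51/82.7 = 0.01826.
Rearranging, λ(6.29 − 0.01826×20.8) = 0.01826, so λ = 0.01826/5.91 = 0.003089 per s.

0.003 per s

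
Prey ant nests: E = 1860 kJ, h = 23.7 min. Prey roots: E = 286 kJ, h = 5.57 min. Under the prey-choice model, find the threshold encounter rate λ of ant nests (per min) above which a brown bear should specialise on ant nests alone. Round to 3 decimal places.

0.080 per min

Drop roots once their profitability E₂/h₂ falls below the rate achievable on ant nests alone: E₂/h₂ = λE₁/(1 + λh₁).
Solve for λ: λE₁h₂ = E₂(1 + λh₁) → λ(E₁h₂ − E₂h₁) = E₂ → λ = E₂/(E₁h₂ − E₂h₁).
λ = 286/(1860×5.57 − 286×23.7) = 286/3582 = 0.07984 per min.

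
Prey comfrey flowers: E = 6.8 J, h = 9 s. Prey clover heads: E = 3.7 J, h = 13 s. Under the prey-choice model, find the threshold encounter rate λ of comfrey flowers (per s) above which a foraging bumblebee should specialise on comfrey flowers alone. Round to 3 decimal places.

0.067 per s

At the threshold, the rate on comfrey flowers alone equals the profitability of clover heads: λ·6.8/(1 + λ·9) = 3.7/13 = 0.2846.
Rearranging, λ(6.8 − 0.2846×9) = 0.2846, so λ = 0.2846/4.238 = 0.06715 per s.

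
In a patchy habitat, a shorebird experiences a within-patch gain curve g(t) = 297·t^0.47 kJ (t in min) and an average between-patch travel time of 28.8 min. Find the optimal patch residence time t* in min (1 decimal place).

25.5 min

Maximise g(t)/(T+t): set derivative to zero → g'(t)(T+t) = g(t).
g'(t) = 0.47·297·t^-0.53. Setting 0.47·297·t^-0.53 = 297·t^0.47/(28.8+t) gives 0.47(28.8+t) = t, so 0.53·t = 0.47×28.8.
t* = 0.47×28.8/0.53 = 25.54 min.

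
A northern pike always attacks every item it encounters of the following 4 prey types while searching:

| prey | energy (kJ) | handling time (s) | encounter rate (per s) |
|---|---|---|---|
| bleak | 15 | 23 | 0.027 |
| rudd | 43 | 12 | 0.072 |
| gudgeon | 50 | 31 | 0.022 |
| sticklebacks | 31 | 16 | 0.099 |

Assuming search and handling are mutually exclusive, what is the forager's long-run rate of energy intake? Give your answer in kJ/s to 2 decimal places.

Energy encountered per unit search time: 0.027×15 + 0.072×43 + 0.022×50 + 0.099×31 = 7.67 kJ/s.
Handling time per unit search time: 0.027×23 + 0.072×12 + 0.022×31 + 0.099×16 = 3.751.
Rate = 7.67/(1 + 3.751) = 1.614 kJ/s.

1.61 kJ/s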